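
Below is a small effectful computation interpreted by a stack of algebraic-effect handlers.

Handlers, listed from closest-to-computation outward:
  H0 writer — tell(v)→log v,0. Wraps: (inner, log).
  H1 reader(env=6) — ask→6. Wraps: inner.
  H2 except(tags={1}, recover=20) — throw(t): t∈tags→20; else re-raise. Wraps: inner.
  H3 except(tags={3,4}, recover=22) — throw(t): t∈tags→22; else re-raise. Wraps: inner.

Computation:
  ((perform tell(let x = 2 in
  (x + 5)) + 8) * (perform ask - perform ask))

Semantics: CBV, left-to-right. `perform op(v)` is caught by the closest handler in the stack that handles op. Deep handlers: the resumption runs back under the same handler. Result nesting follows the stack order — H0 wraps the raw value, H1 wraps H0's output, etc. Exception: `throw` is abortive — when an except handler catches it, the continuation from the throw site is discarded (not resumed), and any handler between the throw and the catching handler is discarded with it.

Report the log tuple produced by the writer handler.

Answer: (7)

Evaluation trace:
tell(7) @ H0 ⇒ log+=7
ask @ H1 ⇒ 6
ask @ H1 ⇒ 6
H0 returns (0, (7))
H1 returns (0, (7))
H2 returns (0, (7))
H3 returns (0, (7))
= (0, (7))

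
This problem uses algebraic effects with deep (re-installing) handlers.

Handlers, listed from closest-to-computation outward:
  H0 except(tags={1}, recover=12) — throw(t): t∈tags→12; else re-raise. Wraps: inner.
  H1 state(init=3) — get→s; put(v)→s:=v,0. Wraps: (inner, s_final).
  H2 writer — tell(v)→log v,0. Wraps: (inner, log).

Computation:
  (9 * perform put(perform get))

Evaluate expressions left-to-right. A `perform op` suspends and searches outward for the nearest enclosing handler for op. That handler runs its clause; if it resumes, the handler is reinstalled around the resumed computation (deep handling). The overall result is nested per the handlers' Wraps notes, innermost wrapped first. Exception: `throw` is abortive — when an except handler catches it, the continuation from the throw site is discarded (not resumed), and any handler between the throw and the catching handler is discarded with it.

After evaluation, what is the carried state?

Answer: 3

Evaluation trace:
get @ H1 ⇒ 3
put(3) @ H1 ⇒ s:=3
H0 returns 0
H1 returns (0, 3)
H2 returns ((0, 3), ())
= ((0, 3), ())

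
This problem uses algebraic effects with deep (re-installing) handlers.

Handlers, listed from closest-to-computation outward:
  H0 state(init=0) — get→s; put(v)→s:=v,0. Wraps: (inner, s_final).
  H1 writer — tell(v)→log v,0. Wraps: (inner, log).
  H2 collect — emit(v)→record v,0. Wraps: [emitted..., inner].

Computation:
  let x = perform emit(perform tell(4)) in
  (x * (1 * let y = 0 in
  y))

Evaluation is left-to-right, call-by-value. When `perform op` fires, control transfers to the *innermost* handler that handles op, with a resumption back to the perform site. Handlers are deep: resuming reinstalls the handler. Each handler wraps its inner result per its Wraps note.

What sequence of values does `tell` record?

Step-by-step:
tell(4) @ H1 ⇒ log+=4
emit(0) @ H2 ⇒ out+=0
H0 returns (0, 0)
H1 returns ((0, 0), (4))
H2 returns [0, ((0, 0), (4))]
= [0, ((0, 0), (4))]

Answer: (4)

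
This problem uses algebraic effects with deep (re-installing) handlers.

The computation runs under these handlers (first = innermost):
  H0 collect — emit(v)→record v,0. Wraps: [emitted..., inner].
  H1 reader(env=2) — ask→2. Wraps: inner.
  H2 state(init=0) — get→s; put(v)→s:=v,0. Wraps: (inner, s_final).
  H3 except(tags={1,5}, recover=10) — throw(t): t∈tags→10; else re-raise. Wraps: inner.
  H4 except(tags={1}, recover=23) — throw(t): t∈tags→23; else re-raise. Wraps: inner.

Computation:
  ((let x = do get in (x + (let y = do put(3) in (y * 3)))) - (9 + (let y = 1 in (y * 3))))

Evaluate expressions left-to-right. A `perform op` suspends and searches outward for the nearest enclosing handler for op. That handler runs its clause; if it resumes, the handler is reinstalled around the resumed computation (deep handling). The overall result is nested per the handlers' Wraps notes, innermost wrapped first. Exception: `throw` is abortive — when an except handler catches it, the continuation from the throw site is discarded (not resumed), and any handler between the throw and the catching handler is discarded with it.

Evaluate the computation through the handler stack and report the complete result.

Working:
get @ H2 ⇒ 0
put(3) @ H2 ⇒ s:=3
H0 returns [-12]
H1 returns [-12]
H2 returns ([-12], 3)
H3 returns ([-12], 3)
H4 returns ([-12], 3)
= ([-12], 3)

Answer: ([-12], 3)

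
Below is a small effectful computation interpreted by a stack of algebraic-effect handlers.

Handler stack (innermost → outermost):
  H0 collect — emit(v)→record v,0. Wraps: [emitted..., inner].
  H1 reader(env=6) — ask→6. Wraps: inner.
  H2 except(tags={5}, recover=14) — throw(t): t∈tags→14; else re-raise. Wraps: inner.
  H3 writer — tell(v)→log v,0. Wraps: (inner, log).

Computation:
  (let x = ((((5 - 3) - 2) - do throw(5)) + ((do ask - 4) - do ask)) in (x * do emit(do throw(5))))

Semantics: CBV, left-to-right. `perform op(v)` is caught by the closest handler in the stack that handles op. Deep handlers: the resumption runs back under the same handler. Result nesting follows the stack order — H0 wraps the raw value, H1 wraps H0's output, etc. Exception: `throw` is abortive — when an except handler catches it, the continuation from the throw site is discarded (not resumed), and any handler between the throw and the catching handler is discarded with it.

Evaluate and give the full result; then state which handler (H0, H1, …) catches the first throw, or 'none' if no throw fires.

Answer: (14, ()) ; first throw caught by: H2

Evaluation trace:
throw(5) @ H2 caught ⇒ 14
H3 returns (14, ())
= (14, ())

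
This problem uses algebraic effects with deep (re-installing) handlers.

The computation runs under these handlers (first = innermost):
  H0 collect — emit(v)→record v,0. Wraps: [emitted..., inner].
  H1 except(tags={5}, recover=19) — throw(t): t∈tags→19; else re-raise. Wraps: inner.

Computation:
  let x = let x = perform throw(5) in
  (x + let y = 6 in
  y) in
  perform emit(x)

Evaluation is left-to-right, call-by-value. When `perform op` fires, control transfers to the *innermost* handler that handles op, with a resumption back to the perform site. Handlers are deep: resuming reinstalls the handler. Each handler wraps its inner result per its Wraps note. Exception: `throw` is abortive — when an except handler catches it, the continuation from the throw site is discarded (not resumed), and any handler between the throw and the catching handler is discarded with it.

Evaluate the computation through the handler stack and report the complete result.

Answer: 19

Working:
throw(5) @ H1 caught ⇒ 19
= 19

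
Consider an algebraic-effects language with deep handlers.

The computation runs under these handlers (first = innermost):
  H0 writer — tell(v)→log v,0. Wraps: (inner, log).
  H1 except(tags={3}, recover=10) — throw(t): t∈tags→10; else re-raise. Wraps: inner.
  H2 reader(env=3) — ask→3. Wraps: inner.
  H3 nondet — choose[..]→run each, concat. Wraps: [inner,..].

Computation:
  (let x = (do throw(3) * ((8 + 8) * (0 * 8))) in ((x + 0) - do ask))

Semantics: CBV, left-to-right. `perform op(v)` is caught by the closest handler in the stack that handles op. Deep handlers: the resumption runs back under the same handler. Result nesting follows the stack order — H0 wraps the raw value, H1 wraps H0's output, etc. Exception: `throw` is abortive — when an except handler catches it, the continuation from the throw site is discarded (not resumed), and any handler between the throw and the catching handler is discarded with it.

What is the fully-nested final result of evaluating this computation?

Step-by-step:
throw(3) @ H1 caught ⇒ 10
H2 returns 10
H3 returns [10]
= [10]

Answer: [10]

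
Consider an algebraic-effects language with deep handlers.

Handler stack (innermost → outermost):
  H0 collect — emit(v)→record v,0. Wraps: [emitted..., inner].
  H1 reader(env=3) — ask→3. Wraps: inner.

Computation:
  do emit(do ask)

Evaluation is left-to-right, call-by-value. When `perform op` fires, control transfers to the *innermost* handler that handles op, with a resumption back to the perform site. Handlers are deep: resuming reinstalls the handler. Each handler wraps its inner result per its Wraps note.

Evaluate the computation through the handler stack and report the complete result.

Working:
ask @ H1 ⇒ 3
emit(3) @ H0 ⇒ out+=3
H0 returns [3, 0]
H1 returns [3, 0]
= [3, 0]

Answer: [3, 0]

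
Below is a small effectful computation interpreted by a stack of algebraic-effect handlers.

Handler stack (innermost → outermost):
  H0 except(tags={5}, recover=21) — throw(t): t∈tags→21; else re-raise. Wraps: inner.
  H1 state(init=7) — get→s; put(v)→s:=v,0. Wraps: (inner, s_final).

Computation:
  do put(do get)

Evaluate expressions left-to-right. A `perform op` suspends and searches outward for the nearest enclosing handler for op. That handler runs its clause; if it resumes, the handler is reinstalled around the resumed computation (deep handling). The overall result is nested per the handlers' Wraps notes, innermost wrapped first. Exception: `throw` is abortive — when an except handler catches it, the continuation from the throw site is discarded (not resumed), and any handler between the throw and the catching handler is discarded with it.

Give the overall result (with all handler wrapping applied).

Answer: (0, 7)

Evaluation trace:
get @ H1 ⇒ 7
put(7) @ H1 ⇒ s:=7
H0 returns 0
H1 returns (0, 7)
= (0, 7)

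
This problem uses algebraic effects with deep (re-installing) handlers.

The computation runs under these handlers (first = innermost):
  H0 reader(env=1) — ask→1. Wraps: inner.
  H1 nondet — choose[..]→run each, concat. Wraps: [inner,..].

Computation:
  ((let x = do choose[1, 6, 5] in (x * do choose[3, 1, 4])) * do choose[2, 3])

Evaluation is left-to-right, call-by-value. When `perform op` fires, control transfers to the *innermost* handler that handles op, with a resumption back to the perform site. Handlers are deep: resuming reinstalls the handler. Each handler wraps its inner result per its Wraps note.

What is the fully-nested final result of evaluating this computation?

Evaluation trace:
choose[1, 6, 5] @ H1
  branch[0] choose=1:
    choose[3, 1, 4] @ H1
      branch[0] choose=3:
        choose[2, 3] @ H1
          branch[0] choose=2:
            H0 returns 6
            H1 returns [6]
          branch[1] choose=3:
            H0 returns 9
            H1 returns [9]
      branch[1] choose=1:
        choose[2, 3] @ H1
          branch[0] choose=2:
            H0 returns 2
            H1 returns [2]
          branch[1] choose=3:
            H0 returns 3
            H1 returns [3]
      branch[2] choose=4:
        choose[2, 3] @ H1
          branch[0] choose=2:
            H0 returns 8
            H1 returns [8]
          branch[1] choose=3:
            H0 returns 12
            H1 returns [12]
  branch[1] choose=6:
    choose[3, 1, 4] @ H1
      branch[0] choose=3:
        choose[2, 3] @ H1
          branch[0] choose=2:
            H0 returns 36
            H1 returns [36]
          branch[1] choose=3:
            H0 returns 54
            H1 returns [54]
      branch[1] choose=1:
        choose[2, 3] @ H1
          branch[0] choose=2:
            H0 returns 12
            H1 returns [12]
          branch[1] choose=3:
            H0 returns 18
            H1 returns [18]
      branch[2] choose=4:
        choose[2, 3] @ H1
          branch[0] choose=2:
            H0 returns 48
            H1 returns [48]
          branch[1] choose=3:
            H0 returns 72
            H1 returns [72]
  branch[2] choose=5:
    choose[3, 1, 4] @ H1
      branch[0] choose=3:
        choose[2, 3] @ H1
          branch[0] choose=2:
            H0 returns 30
            H1 returns [30]
          branch[1] choose=3:
            H0 returns 45
            H1 returns [45]
      branch[1] choose=1:
        choose[2, 3] @ H1
          branch[0] choose=2:
            H0 returns 10
            H1 returns [10]
          branch[1] choose=3:
            H0 returns 15
            H1 returns [15]
      branch[2] choose=4:
        choose[2, 3] @ H1
          branch[0] choose=2:
            H0 returns 40
            H1 returns [40]
          branch[1] choose=3:
            H0 returns 60
            H1 returns [60]
= [6, 9, 2, 3, 8, 12, 36, 54, 12, 18, 48, 72, 30, 45, 10, 15, 40, 60]

Answer: [6, 9, 2, 3, 8, 12, 36, 54, 12, 18, 48, 72, 30, 45, 10, 15, 40, 60]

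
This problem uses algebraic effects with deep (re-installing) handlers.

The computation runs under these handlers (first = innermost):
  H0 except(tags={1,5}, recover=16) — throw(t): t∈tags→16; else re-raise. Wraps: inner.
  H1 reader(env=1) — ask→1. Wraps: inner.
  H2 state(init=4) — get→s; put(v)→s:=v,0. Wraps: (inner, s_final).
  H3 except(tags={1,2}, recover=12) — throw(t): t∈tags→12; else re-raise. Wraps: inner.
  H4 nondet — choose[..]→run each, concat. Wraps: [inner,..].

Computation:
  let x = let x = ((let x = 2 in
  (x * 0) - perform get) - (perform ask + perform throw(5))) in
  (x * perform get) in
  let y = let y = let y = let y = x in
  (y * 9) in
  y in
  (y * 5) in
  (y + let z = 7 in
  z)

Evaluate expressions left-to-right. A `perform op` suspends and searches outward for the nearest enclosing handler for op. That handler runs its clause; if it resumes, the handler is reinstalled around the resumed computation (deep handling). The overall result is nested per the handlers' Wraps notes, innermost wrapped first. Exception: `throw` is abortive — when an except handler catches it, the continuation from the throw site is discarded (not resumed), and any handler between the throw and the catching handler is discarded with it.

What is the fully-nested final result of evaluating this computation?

Answer: [(16, 4)]

Working:
get @ H2 ⇒ 4
ask @ H1 ⇒ 1
throw(5) @ H0 caught ⇒ 16
H1 returns 16
H2 returns (16, 4)
H3 returns (16, 4)
H4 returns [(16, 4)]
= [(16, 4)]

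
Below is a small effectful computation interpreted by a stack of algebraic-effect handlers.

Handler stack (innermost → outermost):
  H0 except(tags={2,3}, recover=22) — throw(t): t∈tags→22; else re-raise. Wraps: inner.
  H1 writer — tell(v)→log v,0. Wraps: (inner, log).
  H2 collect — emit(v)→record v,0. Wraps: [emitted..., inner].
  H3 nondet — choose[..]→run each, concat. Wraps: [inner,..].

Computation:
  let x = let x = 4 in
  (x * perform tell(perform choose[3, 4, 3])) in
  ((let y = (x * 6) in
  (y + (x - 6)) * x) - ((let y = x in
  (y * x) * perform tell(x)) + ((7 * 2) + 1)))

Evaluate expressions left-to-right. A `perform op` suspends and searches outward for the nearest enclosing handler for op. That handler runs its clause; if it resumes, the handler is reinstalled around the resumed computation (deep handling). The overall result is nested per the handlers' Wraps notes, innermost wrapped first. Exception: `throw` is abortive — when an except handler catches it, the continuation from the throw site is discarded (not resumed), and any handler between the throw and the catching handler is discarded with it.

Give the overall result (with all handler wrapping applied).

Working:
choose[3, 4, 3] @ H3
  branch[0] choose=3:
    tell(3) @ H1 ⇒ log+=3
    tell(0) @ H1 ⇒ log+=0
    H0 returns -15
    H1 returns (-15, (3, 0))
    H2 returns [(-15, (3, 0))]
    H3 returns [[(-15, (3, 0))]]
  branch[1] choose=4:
    tell(4) @ H1 ⇒ log+=4
    tell(0) @ H1 ⇒ log+=0
    H0 returns -15
    H1 returns (-15, (4, 0))
    H2 returns [(-15, (4, 0))]
    H3 returns [[(-15, (4, 0))]]
  branch[2] choose=3:
    tell(3) @ H1 ⇒ log+=3
    tell(0) @ H1 ⇒ log+=0
    H0 returns -15
    H1 returns (-15, (3, 0))
    H2 returns [(-15, (3, 0))]
    H3 returns [[(-15, (3, 0))]]
= [[(-15, (3, 0))], [(-15, (4, 0))], [(-15, (3, 0))]]

Answer: [[(-15, (3, 0))], [(-15, (4, 0))], [(-15, (3, 0))]]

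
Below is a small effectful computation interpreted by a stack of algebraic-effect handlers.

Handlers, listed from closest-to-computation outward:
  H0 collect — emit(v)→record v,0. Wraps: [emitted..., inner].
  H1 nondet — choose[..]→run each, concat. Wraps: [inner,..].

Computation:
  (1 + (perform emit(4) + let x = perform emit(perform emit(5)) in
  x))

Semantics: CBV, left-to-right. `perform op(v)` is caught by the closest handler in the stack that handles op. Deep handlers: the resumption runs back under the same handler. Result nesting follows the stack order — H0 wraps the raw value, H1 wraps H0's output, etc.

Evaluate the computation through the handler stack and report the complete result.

Answer: [[4, 5, 0, 1]]

Working:
emit(4) @ H0 ⇒ out+=4
emit(5) @ H0 ⇒ out+=5
emit(0) @ H0 ⇒ out+=0
H0 returns [4, 5, 0, 1]
H1 returns [[4, 5, 0, 1]]
= [[4, 5, 0, 1]]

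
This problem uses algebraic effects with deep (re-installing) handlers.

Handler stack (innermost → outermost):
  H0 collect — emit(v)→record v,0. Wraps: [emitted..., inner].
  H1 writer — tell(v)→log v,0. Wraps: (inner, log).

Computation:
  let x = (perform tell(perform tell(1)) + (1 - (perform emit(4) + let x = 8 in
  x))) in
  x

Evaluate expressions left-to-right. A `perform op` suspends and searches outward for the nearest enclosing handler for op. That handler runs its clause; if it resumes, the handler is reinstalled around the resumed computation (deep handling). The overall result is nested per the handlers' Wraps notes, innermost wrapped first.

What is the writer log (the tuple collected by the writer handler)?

Answer: (1, 0)

Step-by-step:
tell(1) @ H1 ⇒ log+=1
tell(0) @ H1 ⇒ log+=0
emit(4) @ H0 ⇒ out+=4
H0 returns [4, -7]
H1 returns ([4, -7], (1, 0))
= ([4, -7], (1, 0))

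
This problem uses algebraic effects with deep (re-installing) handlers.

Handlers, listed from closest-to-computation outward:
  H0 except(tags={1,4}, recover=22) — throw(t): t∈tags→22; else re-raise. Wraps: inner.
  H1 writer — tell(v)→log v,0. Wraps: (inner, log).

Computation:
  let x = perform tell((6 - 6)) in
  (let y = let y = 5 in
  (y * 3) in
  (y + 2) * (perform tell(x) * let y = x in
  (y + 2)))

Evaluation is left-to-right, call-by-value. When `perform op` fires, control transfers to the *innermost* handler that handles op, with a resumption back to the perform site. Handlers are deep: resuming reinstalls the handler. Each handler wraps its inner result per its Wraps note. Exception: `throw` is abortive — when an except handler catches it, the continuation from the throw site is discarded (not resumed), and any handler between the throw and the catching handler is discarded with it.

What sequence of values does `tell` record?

Working:
tell(0) @ H1 ⇒ log+=0
tell(0) @ H1 ⇒ log+=0
H0 returns 0
H1 returns (0, (0, 0))
= (0, (0, 0))

Answer: (0, 0)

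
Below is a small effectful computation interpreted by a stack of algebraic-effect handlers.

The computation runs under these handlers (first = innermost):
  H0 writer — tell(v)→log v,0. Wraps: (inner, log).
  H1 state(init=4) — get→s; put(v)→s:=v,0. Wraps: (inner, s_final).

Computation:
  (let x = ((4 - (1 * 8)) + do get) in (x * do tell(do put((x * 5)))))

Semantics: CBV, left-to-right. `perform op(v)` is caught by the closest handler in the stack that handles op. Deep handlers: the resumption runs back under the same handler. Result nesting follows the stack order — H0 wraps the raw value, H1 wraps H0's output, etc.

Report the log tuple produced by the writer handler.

Answer: (0)

Step-by-step:
get @ H1 ⇒ 4
put(0) @ H1 ⇒ s:=0
tell(0) @ H0 ⇒ log+=0
H0 returns (0, (0))
H1 returns ((0, (0)), 0)
= ((0, (0)), 0)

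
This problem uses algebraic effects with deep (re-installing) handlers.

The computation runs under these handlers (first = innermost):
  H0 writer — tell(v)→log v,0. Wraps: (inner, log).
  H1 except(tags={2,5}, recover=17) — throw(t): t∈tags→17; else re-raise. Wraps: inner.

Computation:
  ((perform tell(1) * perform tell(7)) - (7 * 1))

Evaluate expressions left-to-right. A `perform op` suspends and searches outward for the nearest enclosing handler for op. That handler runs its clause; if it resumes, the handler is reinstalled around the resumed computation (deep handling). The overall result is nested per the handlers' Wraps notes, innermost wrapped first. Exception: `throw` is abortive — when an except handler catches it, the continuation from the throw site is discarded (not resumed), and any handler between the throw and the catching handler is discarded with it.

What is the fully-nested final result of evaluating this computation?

Evaluation trace:
tell(1) @ H0 ⇒ log+=1
tell(7) @ H0 ⇒ log+=7
H0 returns (-7, (1, 7))
H1 returns (-7, (1, 7))
= (-7, (1, 7))

Answer: (-7, (1, 7))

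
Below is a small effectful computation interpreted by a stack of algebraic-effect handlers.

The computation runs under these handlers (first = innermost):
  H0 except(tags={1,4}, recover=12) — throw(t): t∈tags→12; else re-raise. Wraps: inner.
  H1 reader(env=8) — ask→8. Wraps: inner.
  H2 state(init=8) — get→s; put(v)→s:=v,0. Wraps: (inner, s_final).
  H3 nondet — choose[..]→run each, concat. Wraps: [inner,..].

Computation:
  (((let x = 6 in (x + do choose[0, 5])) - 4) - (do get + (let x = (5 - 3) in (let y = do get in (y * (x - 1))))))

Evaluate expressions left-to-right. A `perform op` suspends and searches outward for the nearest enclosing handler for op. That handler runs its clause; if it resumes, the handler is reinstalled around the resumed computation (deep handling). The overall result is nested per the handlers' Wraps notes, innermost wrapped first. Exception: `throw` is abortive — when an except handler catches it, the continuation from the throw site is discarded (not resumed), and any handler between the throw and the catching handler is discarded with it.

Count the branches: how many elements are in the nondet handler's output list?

Working:
choose[0, 5] @ H3
  branch[0] choose=0:
    get @ H2 ⇒ 8
    get @ H2 ⇒ 8
    H0 returns -14
    H1 returns -14
    H2 returns (-14, 8)
    H3 returns [(-14, 8)]
  branch[1] choose=5:
    get @ H2 ⇒ 8
    get @ H2 ⇒ 8
    H0 returns -9
    H1 returns -9
    H2 returns (-9, 8)
    H3 returns [(-9, 8)]
= [(-14, 8), (-9, 8)]

Answer: 2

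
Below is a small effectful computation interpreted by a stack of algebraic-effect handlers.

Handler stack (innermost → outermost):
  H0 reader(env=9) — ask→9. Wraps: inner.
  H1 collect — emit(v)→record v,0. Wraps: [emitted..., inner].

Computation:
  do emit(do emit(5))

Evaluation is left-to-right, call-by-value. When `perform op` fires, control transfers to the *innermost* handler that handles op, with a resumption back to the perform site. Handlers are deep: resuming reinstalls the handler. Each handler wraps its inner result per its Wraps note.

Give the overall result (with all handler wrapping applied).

Step-by-step:
emit(5) @ H1 ⇒ out+=5
emit(0) @ H1 ⇒ out+=0
H0 returns 0
H1 returns [5, 0, 0]
= [5, 0, 0]

Answer: [5, 0, 0]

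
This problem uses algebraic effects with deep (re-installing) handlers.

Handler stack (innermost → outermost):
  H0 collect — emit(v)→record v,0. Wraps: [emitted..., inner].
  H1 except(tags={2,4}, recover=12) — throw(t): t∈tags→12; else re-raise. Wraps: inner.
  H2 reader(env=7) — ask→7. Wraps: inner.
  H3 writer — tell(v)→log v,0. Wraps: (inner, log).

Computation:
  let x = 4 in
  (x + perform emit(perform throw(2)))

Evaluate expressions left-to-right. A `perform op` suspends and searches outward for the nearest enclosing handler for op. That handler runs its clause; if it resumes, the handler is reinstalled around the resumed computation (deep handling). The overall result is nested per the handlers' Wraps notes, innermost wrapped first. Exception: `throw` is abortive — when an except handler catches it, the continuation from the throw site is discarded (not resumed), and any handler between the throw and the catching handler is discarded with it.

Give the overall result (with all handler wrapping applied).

Working:
throw(2) @ H1 caught ⇒ 12
H2 returns 12
H3 returns (12, ())
= (12, ())

Answer: (12, ())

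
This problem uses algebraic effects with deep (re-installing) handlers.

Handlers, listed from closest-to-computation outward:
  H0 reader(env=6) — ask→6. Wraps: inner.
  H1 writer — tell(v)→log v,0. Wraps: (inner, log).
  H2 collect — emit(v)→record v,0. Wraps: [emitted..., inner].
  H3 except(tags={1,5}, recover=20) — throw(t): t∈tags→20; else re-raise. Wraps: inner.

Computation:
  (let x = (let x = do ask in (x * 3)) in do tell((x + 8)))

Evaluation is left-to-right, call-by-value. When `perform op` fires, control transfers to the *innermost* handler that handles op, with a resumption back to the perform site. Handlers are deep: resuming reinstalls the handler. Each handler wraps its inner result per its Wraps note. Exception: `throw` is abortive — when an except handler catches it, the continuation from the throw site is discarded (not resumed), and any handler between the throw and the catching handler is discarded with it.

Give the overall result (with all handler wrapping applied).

Evaluation trace:
ask @ H0 ⇒ 6
tell(26) @ H1 ⇒ log+=26
H0 returns 0
H1 returns (0, (26))
H2 returns [(0, (26))]
H3 returns [(0, (26))]
= [(0, (26))]

Answer: [(0, (26))]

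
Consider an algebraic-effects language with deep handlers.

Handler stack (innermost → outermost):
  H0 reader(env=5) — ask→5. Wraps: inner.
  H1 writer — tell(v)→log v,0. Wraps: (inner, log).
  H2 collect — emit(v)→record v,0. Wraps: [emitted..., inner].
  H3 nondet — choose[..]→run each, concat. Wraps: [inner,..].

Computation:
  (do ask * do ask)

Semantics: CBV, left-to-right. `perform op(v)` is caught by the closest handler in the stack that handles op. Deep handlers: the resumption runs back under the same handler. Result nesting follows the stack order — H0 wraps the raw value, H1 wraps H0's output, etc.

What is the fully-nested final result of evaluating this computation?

Answer: [[(25, ())]]

Working:
ask @ H0 ⇒ 5
ask @ H0 ⇒ 5
H0 returns 25
H1 returns (25, ())
H2 returns [(25, ())]
H3 returns [[(25, ())]]
= [[(25, ())]]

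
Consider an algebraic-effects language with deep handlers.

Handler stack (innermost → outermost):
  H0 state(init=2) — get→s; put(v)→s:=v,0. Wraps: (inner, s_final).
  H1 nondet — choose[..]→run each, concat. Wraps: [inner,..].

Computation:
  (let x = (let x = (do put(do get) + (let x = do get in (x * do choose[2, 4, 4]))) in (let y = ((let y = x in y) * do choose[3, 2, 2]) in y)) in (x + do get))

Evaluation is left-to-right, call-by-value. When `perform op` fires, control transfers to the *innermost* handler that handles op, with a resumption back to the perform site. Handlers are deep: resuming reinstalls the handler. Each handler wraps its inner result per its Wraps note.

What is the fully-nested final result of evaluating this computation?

Answer: [(14, 2), (10, 2), (10, 2), (26, 2), (18, 2), (18, 2), (26, 2), (18, 2), (18, 2)]

Evaluation trace:
get @ H0 ⇒ 2
put(2) @ H0 ⇒ s:=2
get @ H0 ⇒ 2
choose[2, 4, 4] @ H1
  branch[0] choose=2:
    choose[3, 2, 2] @ H1
      branch[0] choose=3:
        get @ H0 ⇒ 2
        H0 returns (14, 2)
        H1 returns [(14, 2)]
      branch[1] choose=2:
        get @ H0 ⇒ 2
        H0 returns (10, 2)
        H1 returns [(10, 2)]
      branch[2] choose=2:
        get @ H0 ⇒ 2
        H0 returns (10, 2)
        H1 returns [(10, 2)]
  branch[1] choose=4:
    choose[3, 2, 2] @ H1
      branch[0] choose=3:
        get @ H0 ⇒ 2
        H0 returns (26, 2)
        H1 returns [(26, 2)]
      branch[1] choose=2:
        get @ H0 ⇒ 2
        H0 returns (18, 2)
        H1 returns [(18, 2)]
      branch[2] choose=2:
        get @ H0 ⇒ 2
        H0 returns (18, 2)
        H1 returns [(18, 2)]
  branch[2] choose=4:
    choose[3, 2, 2] @ H1
      branch[0] choose=3:
        get @ H0 ⇒ 2
        H0 returns (26, 2)
        H1 returns [(26, 2)]
      branch[1] choose=2:
        get @ H0 ⇒ 2
        H0 returns (18, 2)
        H1 returns [(18, 2)]
      branch[2] choose=2:
        get @ H0 ⇒ 2
        H0 returns (18, 2)
        H1 returns [(18, 2)]
= [(14, 2), (10, 2), (10, 2), (26, 2), (18, 2), (18, 2), (26, 2), (18, 2), (18, 2)]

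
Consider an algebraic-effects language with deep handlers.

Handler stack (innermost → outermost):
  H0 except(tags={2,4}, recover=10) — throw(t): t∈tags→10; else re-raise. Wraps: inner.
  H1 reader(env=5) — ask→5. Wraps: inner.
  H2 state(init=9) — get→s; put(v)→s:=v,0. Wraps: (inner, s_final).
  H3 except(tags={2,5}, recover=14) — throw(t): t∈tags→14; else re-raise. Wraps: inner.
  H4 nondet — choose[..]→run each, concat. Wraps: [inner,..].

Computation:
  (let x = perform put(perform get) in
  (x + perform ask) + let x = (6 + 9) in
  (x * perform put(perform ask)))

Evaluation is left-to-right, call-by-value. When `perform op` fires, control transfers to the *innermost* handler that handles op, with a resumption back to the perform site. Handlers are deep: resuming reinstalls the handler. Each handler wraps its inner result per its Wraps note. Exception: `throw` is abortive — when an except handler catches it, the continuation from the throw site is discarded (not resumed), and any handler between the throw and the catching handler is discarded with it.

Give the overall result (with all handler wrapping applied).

Answer: [(5, 5)]

Evaluation trace:
get @ H2 ⇒ 9
put(9) @ H2 ⇒ s:=9
ask @ H1 ⇒ 5
ask @ H1 ⇒ 5
put(5) @ H2 ⇒ s:=5
H0 returns 5
H1 returns 5
H2 returns (5, 5)
H3 returns (5, 5)
H4 returns [(5, 5)]
= [(5, 5)]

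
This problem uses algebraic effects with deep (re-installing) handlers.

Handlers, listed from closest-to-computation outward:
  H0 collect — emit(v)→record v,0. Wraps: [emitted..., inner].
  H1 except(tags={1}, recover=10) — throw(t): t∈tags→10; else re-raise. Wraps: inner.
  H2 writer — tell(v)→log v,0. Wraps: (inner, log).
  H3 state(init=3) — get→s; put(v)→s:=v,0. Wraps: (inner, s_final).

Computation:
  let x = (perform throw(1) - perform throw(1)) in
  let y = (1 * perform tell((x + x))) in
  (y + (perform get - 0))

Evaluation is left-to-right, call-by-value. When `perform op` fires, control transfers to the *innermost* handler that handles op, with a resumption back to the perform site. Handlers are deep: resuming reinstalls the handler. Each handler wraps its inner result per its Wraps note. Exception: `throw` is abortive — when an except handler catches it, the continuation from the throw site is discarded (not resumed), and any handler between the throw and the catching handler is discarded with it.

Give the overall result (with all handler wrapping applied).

Step-by-step:
throw(1) @ H1 caught ⇒ 10
H2 returns (10, ())
H3 returns ((10, ()), 3)
= ((10, ()), 3)

Answer: ((10, ()), 3)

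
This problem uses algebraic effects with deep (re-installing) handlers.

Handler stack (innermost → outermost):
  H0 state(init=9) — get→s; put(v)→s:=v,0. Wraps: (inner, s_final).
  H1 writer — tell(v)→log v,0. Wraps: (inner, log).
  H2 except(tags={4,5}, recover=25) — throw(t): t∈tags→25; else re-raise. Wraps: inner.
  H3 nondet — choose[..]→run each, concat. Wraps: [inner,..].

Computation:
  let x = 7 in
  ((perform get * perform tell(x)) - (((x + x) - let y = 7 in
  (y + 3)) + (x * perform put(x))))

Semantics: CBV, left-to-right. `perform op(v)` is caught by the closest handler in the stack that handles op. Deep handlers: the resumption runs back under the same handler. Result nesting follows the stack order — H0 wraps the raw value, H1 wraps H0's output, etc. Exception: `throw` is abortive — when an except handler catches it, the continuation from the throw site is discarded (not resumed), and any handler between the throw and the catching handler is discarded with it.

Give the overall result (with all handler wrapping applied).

Working:
get @ H0 ⇒ 9
tell(7) @ H1 ⇒ log+=7
put(7) @ H0 ⇒ s:=7
H0 returns (-4, 7)
H1 returns ((-4, 7), (7))
H2 returns ((-4, 7), (7))
H3 returns [((-4, 7), (7))]
= [((-4, 7), (7))]

Answer: [((-4, 7), (7))]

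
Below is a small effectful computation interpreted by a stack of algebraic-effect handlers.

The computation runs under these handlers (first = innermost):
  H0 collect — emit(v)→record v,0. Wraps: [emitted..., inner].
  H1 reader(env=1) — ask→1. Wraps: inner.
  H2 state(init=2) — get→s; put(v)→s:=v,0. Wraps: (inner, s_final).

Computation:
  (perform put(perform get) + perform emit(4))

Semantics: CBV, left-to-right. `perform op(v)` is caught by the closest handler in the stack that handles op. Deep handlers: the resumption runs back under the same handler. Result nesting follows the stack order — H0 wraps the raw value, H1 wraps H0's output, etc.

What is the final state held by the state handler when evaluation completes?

Answer: 2

Evaluation trace:
get @ H2 ⇒ 2
put(2) @ H2 ⇒ s:=2
emit(4) @ H0 ⇒ out+=4
H0 returns [4, 0]
H1 returns [4, 0]
H2 returns ([4, 0], 2)
= ([4, 0], 2)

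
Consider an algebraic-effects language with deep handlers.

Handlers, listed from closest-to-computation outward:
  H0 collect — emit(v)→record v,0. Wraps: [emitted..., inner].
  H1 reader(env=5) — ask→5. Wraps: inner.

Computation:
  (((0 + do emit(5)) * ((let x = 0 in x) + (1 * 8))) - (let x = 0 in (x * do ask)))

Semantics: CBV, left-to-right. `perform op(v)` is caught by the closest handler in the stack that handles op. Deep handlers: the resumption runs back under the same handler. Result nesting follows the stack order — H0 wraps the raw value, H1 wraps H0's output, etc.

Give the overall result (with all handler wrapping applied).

Evaluation trace:
emit(5) @ H0 ⇒ out+=5
ask @ H1 ⇒ 5
H0 returns [5, 0]
H1 returns [5, 0]
= [5, 0]

Answer: [5, 0]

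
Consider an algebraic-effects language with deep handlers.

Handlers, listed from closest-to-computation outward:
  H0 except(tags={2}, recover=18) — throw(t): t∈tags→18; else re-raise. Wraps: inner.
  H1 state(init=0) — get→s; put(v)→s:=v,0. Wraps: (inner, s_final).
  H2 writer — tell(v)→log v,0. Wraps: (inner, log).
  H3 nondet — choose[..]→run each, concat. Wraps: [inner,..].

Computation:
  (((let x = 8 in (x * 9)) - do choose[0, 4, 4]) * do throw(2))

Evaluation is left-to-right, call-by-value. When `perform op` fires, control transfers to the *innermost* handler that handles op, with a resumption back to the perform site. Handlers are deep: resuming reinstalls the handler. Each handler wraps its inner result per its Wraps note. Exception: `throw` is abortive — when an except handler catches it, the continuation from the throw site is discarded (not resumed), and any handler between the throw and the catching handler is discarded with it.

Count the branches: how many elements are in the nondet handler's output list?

Answer: 3

Working:
choose[0, 4, 4] @ H3
  branch[0] choose=0:
    throw(2) @ H0 caught ⇒ 18
    H1 returns (18, 0)
    H2 returns ((18, 0), ())
    H3 returns [((18, 0), ())]
  branch[1] choose=4:
    throw(2) @ H0 caught ⇒ 18
    H1 returns (18, 0)
    H2 returns ((18, 0), ())
    H3 returns [((18, 0), ())]
  branch[2] choose=4:
    throw(2) @ H0 caught ⇒ 18
    H1 returns (18, 0)
    H2 returns ((18, 0), ())
    H3 returns [((18, 0), ())]
= [((18, 0), ()), ((18, 0), ()), ((18, 0), ())]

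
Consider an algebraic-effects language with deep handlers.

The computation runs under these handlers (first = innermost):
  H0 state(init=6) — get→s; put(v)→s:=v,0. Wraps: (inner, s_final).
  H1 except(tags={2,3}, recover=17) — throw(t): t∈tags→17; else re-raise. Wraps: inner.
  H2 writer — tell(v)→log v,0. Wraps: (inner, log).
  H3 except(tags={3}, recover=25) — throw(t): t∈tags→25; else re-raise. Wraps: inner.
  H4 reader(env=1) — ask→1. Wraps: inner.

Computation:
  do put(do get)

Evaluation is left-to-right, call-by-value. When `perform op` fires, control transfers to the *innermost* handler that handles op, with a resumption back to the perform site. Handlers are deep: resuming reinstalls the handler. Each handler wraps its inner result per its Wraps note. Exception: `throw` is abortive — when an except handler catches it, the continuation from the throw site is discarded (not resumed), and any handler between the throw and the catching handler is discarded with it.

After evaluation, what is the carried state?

Working:
get @ H0 ⇒ 6
put(6) @ H0 ⇒ s:=6
H0 returns (0, 6)
H1 returns (0, 6)
H2 returns ((0, 6), ())
H3 returns ((0, 6), ())
H4 returns ((0, 6), ())
= ((0, 6), ())

Answer: 6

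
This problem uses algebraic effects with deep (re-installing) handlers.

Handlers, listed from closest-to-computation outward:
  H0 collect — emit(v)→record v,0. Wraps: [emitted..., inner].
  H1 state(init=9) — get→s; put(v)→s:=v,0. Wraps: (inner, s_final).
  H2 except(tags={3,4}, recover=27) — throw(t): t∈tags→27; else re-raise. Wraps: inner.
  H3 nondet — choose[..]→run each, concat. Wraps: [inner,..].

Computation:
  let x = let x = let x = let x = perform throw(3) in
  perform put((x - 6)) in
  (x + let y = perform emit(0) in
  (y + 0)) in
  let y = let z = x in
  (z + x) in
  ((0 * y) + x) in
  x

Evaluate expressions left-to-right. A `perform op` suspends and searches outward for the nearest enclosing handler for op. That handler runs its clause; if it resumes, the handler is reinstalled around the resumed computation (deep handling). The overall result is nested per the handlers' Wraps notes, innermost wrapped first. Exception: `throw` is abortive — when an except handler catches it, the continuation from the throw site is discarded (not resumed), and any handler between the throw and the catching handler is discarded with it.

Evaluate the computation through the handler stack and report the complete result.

Evaluation trace:
throw(3) @ H2 caught ⇒ 27
H3 returns [27]
= [27]

Answer: [27]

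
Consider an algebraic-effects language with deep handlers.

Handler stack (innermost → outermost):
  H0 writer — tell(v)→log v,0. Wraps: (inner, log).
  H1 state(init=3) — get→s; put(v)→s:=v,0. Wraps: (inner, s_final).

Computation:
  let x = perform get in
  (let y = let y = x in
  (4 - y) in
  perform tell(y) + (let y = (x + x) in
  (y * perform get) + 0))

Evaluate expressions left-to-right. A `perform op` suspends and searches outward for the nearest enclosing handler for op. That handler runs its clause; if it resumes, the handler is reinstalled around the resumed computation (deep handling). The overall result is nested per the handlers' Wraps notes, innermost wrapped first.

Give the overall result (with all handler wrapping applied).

Answer: ((18, (1)), 3)

Evaluation trace:
get @ H1 ⇒ 3
tell(1) @ H0 ⇒ log+=1
get @ H1 ⇒ 3
H0 returns (18, (1))
H1 returns ((18, (1)), 3)
= ((18, (1)), 3)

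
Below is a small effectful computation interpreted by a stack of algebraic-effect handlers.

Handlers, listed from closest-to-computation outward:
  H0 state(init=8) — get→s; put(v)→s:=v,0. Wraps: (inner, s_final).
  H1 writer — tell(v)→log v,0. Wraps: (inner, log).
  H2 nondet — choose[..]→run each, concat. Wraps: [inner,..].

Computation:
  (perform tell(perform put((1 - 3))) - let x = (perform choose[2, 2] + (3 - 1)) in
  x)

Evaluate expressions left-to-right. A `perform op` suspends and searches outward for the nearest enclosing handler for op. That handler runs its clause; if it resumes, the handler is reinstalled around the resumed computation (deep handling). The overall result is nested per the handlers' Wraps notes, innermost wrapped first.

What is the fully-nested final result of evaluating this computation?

Evaluation trace:
put(-2) @ H0 ⇒ s:=-2
tell(0) @ H1 ⇒ log+=0
choose[2, 2] @ H2
  branch[0] choose=2:
    H0 returns (-4, -2)
    H1 returns ((-4, -2), (0))
    H2 returns [((-4, -2), (0))]
  branch[1] choose=2:
    H0 returns (-4, -2)
    H1 returns ((-4, -2), (0))
    H2 returns [((-4, -2), (0))]
= [((-4, -2), (0)), ((-4, -2), (0))]

Answer: [((-4, -2), (0)), ((-4, -2), (0))]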